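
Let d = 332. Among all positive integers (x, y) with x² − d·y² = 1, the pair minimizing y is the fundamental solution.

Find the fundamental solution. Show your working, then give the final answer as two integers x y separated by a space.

13447 738

d=332: √d = [18; 4,1,1,8,1,1,4,36] (ℓ=8, even), read p_7/q_7
step 0: (18, 1)  from 18·(1,0) + (0,1)
step 1: (73, 4)  from 4·(18,1) + (1,0)
step 2: (91, 5)  from 1·(73,4) + (18,1)
…
step 5: (1567, 86)  from 1·(1403,77) + (164,9)
step 6: (2970, 163)  from 1·(1567,86) + (1403,77)
step 7: (13447, 738)  from 4·(2970,163) + (1567,86)
(x₁, y₁) = (13447, 738);  13447² − 332·738² = 1 ✓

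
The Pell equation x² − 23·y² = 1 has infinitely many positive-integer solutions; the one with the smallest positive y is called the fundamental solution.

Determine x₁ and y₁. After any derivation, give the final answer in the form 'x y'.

√23 → a₀=4, period (1,3,1,8); ℓ=4 even so k=3
step 0: (4, 1)  from 4·(1,0) + (0,1)
…
step 2: (19, 4)  from 3·(5,1) + (4,1)
step 3: (24, 5)  from 1·(19,4) + (5,1)
(x₁, y₁) = (24, 5);  24² − 23·5² = 1 ✓

24 5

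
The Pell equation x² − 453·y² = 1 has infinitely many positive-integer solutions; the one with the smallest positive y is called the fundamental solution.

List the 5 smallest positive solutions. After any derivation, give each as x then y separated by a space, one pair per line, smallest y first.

1653751 77700
5469784740001 256992905400
18091323967121133751 850004548596233100
59837090203895614338960001 2811391744490881177810800
197911295523547060893371760093751 9298683817686228472822980388500

√453 → a₀=21, period (3,1,1,10,14,10,1,1,3,42); ℓ=10 even so k=9
i=0: a=21 ⇒ p=21, q=1
i=1: a=3 ⇒ p=64, q=3
…
i=5: a=14 ⇒ p=22199, q=1043
i=6: a=10 ⇒ p=223565, q=10504
…
i=8: a=1 ⇒ p=469329, q=22051
i=9: a=3 ⇒ p=1653751, q=77700
fundamental: x₁=1653751, y₁=77700  (since 2734892370001 − 453·6037290000 = 1)
n=2: (1653751,77700)∘(1653751,77700) = (1653751·1653751+453·77700·77700, 1653751·77700+77700·1653751) = (5469784740001,256992905400)
n=3: (5469784740001,256992905400)∘(1653751,77700) = (1653751·5469784740001+453·77700·256992905400, 1653751·256992905400+77700·5469784740001) = (18091323967121133751,850004548596233100)
n=4: (18091323967121133751,850004548596233100)∘(1653751,77700) = (1653751·18091323967121133751+453·77700·850004548596233100, 1653751·850004548596233100+77700·18091323967121133751) = (59837090203895614338960001,2811391744490881177810800)
n=5: (59837090203895614338960001,2811391744490881177810800)∘(1653751,77700) = (1653751·59837090203895614338960001+453·77700·2811391744490881177810800, 1653751·2811391744490881177810800+77700·59837090203895614338960001) = (197911295523547060893371760093751,9298683817686228472822980388500)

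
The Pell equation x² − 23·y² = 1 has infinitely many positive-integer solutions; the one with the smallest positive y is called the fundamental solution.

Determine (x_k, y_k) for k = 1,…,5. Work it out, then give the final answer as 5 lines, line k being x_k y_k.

d=23: √d = [4; 1,3,1,8] (ℓ=4, even), read p_3/q_3
i=0: a=4 ⇒ p=4, q=1
i=1: a=1 ⇒ p=5, q=1
i=2: a=3 ⇒ p=19, q=4
i=3: a=1 ⇒ p=24, q=5
→ (24, 5).  Check: 24²=576, 23·5²=575, difference 1.
(x_2, y_2) = (24·24 + 23·5·5, 24·5 + 5·24) = (1151, 240)
(x_3, y_3) = (24·1151 + 23·5·240, 24·240 + 5·1151) = (55224, 11515)
(x_4, y_4) = (24·55224 + 23·5·11515, 24·11515 + 5·55224) = (2649601, 552480)
(x_5, y_5) = (24·2649601 + 23·5·552480, 24·552480 + 5·2649601) = (127125624, 26507525)

24 5
1151 240
55224 11515
2649601 552480
127125624 26507525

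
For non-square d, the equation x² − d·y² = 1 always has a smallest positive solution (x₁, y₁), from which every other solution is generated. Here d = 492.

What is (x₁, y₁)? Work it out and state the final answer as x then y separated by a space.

29767 1342

d=492: √d = [22; 5,1,1,10,1,1,5,44] (ℓ=8, even), read p_7/q_7
step 0: (22, 1)  from 22·(1,0) + (0,1)
step 1: (111, 5)  from 5·(22,1) + (1,0)
step 2: (133, 6)  from 1·(111,5) + (22,1)
step 3: (244, 11)  from 1·(133,6) + (111,5)
step 4: (2573, 116)  from 10·(244,11) + (133,6)
step 5: (2817, 127)  from 1·(2573,116) + (244,11)
step 6: (5390, 243)  from 1·(2817,127) + (2573,116)
step 7: (29767, 1342)  from 5·(5390,243) + (2817,127)
(x₁, y₁) = (29767, 1342);  29767² − 492·1342² = 1 ✓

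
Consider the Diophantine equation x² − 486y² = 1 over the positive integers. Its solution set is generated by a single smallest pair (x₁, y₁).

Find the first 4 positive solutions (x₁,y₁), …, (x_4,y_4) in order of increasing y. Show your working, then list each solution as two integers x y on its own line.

485 22
470449 21340
456335045 20699778
442644523201 20078763320

√486 → a₀=22, period (22,44); ℓ=2 even so k=1
a_0=22:  p_0=22·1+0=22,  q_0=22·0+1=1
a_1=22:  p_1=22·22+1=485,  q_1=22·1+0=22
(x₁, y₁) = (485, 22);  485² − 486·22² = 1 ✓
(485+22√486)^2 = 470449 + 21340√486
(485+22√486)^3 = 456335045 + 20699778√486
(485+22√486)^4 = 442644523201 + 20078763320√486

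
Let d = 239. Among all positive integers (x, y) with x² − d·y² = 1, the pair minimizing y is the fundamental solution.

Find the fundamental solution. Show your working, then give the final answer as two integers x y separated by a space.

6195120 400729

d=239: √d = [15; 2,5,1,2,4,15,4,2,1,5,2,30] (ℓ=12, even), read p_11/q_11
step 0: (15, 1)  from 15·(1,0) + (0,1)
…
step 2: (170, 11)  from 5·(31,2) + (15,1)
step 3: (201, 13)  from 1·(170,11) + (31,2)
step 4: (572, 37)  from 2·(201,13) + (170,11)
step 5: (2489, 161)  from 4·(572,37) + (201,13)
step 6: (37907, 2452)  from 15·(2489,161) + (572,37)
…
step 8: (346141, 22390)  from 2·(154117,9969) + (37907,2452)
step 9: (500258, 32359)  from 1·(346141,22390) + (154117,9969)
step 10: (2847431, 184185)  from 5·(500258,32359) + (346141,22390)
step 11: (6195120, 400729)  from 2·(2847431,184185) + (500258,32359)
→ (6195120, 400729).  Check: 6195120²=38379511814400, 239·400729²=38379511814399, difference 1.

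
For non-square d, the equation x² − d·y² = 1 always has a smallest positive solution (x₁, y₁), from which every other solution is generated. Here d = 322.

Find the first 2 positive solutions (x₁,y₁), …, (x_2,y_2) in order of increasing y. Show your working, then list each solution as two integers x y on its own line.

d=322: √d = [17; 1,16,1,34] (ℓ=4, even), read p_3/q_3
step 0: (17, 1)  from 17·(1,0) + (0,1)
step 1: (18, 1)  from 1·(17,1) + (1,0)
step 2: (305, 17)  from 16·(18,1) + (17,1)
step 3: (323, 18)  from 1·(305,17) + (18,1)
fundamental: x₁=323, y₁=18  (since 104329 − 322·324 = 1)
(323+18√322)^2 = 208657 + 11628√322

323 18
208657 11628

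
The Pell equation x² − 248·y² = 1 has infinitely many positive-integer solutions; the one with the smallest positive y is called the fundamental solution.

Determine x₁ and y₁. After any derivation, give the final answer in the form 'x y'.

[15; 1,2,1,30] for √248; ℓ=4 ⇒ convergent index 3
k=0  a_k=15  p_k/q_k = 15/1
…
k=2  a_k=2  p_k/q_k = 47/3
k=3  a_k=1  p_k/q_k = 63/4
fundamental: x₁=63, y₁=4  (since 3969 − 248·16 = 1)

63 4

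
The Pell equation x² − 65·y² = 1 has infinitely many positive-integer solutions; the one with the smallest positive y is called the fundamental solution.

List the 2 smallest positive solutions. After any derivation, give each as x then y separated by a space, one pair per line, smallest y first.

d=65: √d = [8; 16] (ℓ=1, odd), read p_1/q_1
k=0  a_k=8  p_k/q_k = 8/1
k=1  a_k=16  p_k/q_k = 129/16
→ (129, 16).  Check: 129²=16641, 65·16²=16640, difference 1.
n=2: (129,16)∘(129,16) = (129·129+65·16·16, 129·16+16·129) = (33281,4128)

129 16
33281 4128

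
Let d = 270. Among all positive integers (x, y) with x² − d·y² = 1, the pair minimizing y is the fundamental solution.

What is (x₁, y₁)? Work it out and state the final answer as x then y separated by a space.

[16; 2,3,6,3,2,32] for √270; ℓ=6 ⇒ convergent index 5
i=0: a=16 ⇒ p=16, q=1
…
i=2: a=3 ⇒ p=115, q=7
…
i=4: a=3 ⇒ p=2284, q=139
i=5: a=2 ⇒ p=5291, q=322
→ (5291, 322).  Check: 5291²=27994681, 270·322²=27994680, difference 1.

5291 322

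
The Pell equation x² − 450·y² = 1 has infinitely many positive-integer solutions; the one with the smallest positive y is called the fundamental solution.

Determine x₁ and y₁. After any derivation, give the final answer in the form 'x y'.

[21; 4,1,2,4,2,1,4,42] for √450; ℓ=8 ⇒ convergent index 7
k=0  a_k=21  p_k/q_k = 21/1
k=1  a_k=4  p_k/q_k = 85/4
k=2  a_k=1  p_k/q_k = 106/5
k=3  a_k=2  p_k/q_k = 297/14
k=4  a_k=4  p_k/q_k = 1294/61
k=5  a_k=2  p_k/q_k = 2885/136
k=6  a_k=1  p_k/q_k = 4179/197
k=7  a_k=4  p_k/q_k = 19601/924
→ (19601, 924).  Check: 19601²=384199201, 450·924²=384199200, difference 1.

19601 924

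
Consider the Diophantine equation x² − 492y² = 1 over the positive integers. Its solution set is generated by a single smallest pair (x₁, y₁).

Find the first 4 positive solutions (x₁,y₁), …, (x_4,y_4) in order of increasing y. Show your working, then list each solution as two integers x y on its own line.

29767 1342
1772148577 79894628
105503093353351 4756446782010
6281021157926249857 283170302640288712

√492 → a₀=22, period (5,1,1,10,1,1,5,44); ℓ=8 even so k=7
a_0=22:  p_0=22·1+0=22,  q_0=22·0+1=1
a_1=5:  p_1=5·22+1=111,  q_1=5·1+0=5
a_2=1:  p_2=1·111+22=133,  q_2=1·5+1=6
…
a_4=10:  p_4=10·244+133=2573,  q_4=10·11+6=116
a_5=1:  p_5=1·2573+244=2817,  q_5=1·116+11=127
a_6=1:  p_6=1·2817+2573=5390,  q_6=1·127+116=243
a_7=5:  p_7=5·5390+2817=29767,  q_7=5·243+127=1342
→ (29767, 1342).  Check: 29767²=886074289, 492·1342²=886074288, difference 1.
k=2:  x_2 = 29767·29767+492·1342·1342 = 1772148577,  y_2 = 29767·1342+1342·29767 = 79894628
k=3:  x_3 = 29767·1772148577+492·1342·79894628 = 105503093353351,  y_3 = 29767·79894628+1342·1772148577 = 4756446782010
k=4:  x_4 = 29767·105503093353351+492·1342·4756446782010 = 6281021157926249857,  y_4 = 29767·4756446782010+1342·105503093353351 = 283170302640288712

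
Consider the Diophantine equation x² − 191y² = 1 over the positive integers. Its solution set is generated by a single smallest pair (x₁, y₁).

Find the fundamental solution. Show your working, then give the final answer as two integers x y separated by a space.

8994000 650783

d=191: √d = [13; 1,4,1,1,3,…,4,1,26] (ℓ=16, even), read p_15/q_15
a_0=13:  p_0=13·1+0=13,  q_0=13·0+1=1
…
a_2=4:  p_2=4·14+13=69,  q_2=4·1+1=5
a_3=1:  p_3=1·69+14=83,  q_3=1·5+1=6
a_4=1:  p_4=1·83+69=152,  q_4=1·6+5=11
a_5=3:  p_5=3·152+83=539,  q_5=3·11+6=39
…
a_8=13:  p_8=13·2999+1230=40217,  q_8=13·217+89=2910
…
a_10=2:  p_10=2·83433+40217=207083,  q_10=2·6037+2910=14984
a_11=3:  p_11=3·207083+83433=704682,  q_11=3·14984+6037=50989
…
a_13=1:  p_13=1·911765+704682=1616447,  q_13=1·65973+50989=116962
a_14=4:  p_14=4·1616447+911765=7377553,  q_14=4·116962+65973=533821
a_15=1:  p_15=1·7377553+1616447=8994000,  q_15=1·533821+116962=650783
→ (8994000, 650783).  Check: 8994000²=80892036000000, 191·650783²=80892035999999, difference 1.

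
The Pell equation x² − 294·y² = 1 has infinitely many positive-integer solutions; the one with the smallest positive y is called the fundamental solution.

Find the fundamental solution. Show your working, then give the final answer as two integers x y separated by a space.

4801 280

d=294: √d = [17; 6,1,4,1,6,34] (ℓ=6, even), read p_5/q_5
a_0=17:  p_0=17·1+0=17,  q_0=17·0+1=1
…
a_4=1:  p_4=1·583+120=703,  q_4=1·34+7=41
a_5=6:  p_5=6·703+583=4801,  q_5=6·41+34=280
fundamental: x₁=4801, y₁=280  (since 23049601 − 294·78400 = 1)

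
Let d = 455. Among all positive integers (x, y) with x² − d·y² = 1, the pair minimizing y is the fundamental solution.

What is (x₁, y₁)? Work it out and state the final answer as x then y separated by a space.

[21; 3,42] for √455; ℓ=2 ⇒ convergent index 1
a_0=21:  p_0=21·1+0=21,  q_0=21·0+1=1
a_1=3:  p_1=3·21+1=64,  q_1=3·1+0=3
(x₁, y₁) = (64, 3);  64² − 455·3² = 1 ✓

64 3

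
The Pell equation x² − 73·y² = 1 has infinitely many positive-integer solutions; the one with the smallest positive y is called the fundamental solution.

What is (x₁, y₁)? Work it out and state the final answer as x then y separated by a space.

2281249 267000

[8; 1,1,5,5,1,1,16] for √73; ℓ=7 ⇒ convergent index 13
i=0: a=8 ⇒ p=8, q=1
i=1: a=1 ⇒ p=9, q=1
i=2: a=1 ⇒ p=17, q=2
…
i=4: a=5 ⇒ p=487, q=57
…
i=6: a=1 ⇒ p=1068, q=125
…
i=9: a=1 ⇒ p=36406, q=4261
i=10: a=5 ⇒ p=200767, q=23498
…
i=12: a=1 ⇒ p=1241008, q=145249
i=13: a=1 ⇒ p=2281249, q=267000
→ (2281249, 267000).  Check: 2281249²=5204097000001, 73·267000²=5204097000000, difference 1.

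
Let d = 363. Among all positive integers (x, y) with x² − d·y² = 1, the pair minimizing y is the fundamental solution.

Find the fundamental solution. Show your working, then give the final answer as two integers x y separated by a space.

362 19

d=363: √d = [19; 19,38] (ℓ=2, even), read p_1/q_1
a_0=19:  p_0=19·1+0=19,  q_0=19·0+1=1
a_1=19:  p_1=19·19+1=362,  q_1=19·1+0=19
fundamental: x₁=362, y₁=19  (since 131044 − 363·361 = 1)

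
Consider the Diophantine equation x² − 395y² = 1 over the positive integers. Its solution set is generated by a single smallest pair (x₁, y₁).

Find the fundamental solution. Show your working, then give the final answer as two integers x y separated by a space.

159 8

d=395: √d = [19; 1,6,1,38] (ℓ=4, even), read p_3/q_3
k=0  a_k=19  p_k/q_k = 19/1
k=1  a_k=1  p_k/q_k = 20/1
k=2  a_k=6  p_k/q_k = 139/7
k=3  a_k=1  p_k/q_k = 159/8
fundamental: x₁=159, y₁=8  (since 25281 − 395·64 = 1)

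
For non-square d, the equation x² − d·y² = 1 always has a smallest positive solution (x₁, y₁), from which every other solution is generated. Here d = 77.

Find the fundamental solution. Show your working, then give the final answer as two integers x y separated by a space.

351 40

√77 → a₀=8, period (1,3,2,3,1,16); ℓ=6 even so k=5
step 0: (8, 1)  from 8·(1,0) + (0,1)
step 1: (9, 1)  from 1·(8,1) + (1,0)
step 2: (35, 4)  from 3·(9,1) + (8,1)
step 3: (79, 9)  from 2·(35,4) + (9,1)
step 4: (272, 31)  from 3·(79,9) + (35,4)
step 5: (351, 40)  from 1·(272,31) + (79,9)
→ (351, 40).  Check: 351²=123201, 77·40²=123200, difference 1.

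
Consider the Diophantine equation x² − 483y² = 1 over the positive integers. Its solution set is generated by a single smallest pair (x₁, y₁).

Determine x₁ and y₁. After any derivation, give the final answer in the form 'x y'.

22 1

d=483: √d = [21; 1,42] (ℓ=2, even), read p_1/q_1
a_0=21:  p_0=21·1+0=21,  q_0=21·0+1=1
a_1=1:  p_1=1·21+1=22,  q_1=1·1+0=1
→ (22, 1).  Check: 22²=484, 483·1²=483, difference 1.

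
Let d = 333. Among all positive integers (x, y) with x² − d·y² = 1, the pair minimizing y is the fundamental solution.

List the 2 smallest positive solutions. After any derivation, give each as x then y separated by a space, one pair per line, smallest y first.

73 4
10657 584

[18; 4,36] for √333; ℓ=2 ⇒ convergent index 1
i=0: a=18 ⇒ p=18, q=1
i=1: a=4 ⇒ p=73, q=4
→ (73, 4).  Check: 73²=5329, 333·4²=5328, difference 1.
n=2: (73,4)∘(73,4) = (73·73+333·4·4, 73·4+4·73) = (10657,584)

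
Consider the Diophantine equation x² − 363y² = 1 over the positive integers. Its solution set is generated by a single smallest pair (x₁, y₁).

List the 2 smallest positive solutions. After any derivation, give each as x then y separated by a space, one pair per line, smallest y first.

d=363: √d = [19; 19,38] (ℓ=2, even), read p_1/q_1
step 0: (19, 1)  from 19·(1,0) + (0,1)
step 1: (362, 19)  from 19·(19,1) + (1,0)
→ (362, 19).  Check: 362²=131044, 363·19²=131043, difference 1.
n=2: (362,19)∘(362,19) = (362·362+363·19·19, 362·19+19·362) = (262087,13756)

362 19
262087 13756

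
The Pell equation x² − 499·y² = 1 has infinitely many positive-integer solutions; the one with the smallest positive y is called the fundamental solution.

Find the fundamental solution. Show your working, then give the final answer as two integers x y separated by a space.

4490 201

√499 = [22; 2,1,21,1,2,44, …], period ℓ=6 (even) → k=5
i=0: a=22 ⇒ p=22, q=1
…
i=4: a=1 ⇒ p=1519, q=68
i=5: a=2 ⇒ p=4490, q=201
fundamental: x₁=4490, y₁=201  (since 20160100 − 499·40401 = 1)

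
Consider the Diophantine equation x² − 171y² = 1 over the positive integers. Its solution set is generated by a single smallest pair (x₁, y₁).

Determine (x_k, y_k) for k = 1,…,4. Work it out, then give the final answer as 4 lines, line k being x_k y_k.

[13; 13,26] for √171; ℓ=2 ⇒ convergent index 1
k=0  a_k=13  p_k/q_k = 13/1
k=1  a_k=13  p_k/q_k = 170/13
→ (170, 13).  Check: 170²=28900, 171·13²=28899, difference 1.
n=2: (170,13)∘(170,13) = (170·170+171·13·13, 170·13+13·170) = (57799,4420)
n=3: (57799,4420)∘(170,13) = (170·57799+171·13·4420, 170·4420+13·57799) = (19651490,1502787)
n=4: (19651490,1502787)∘(170,13) = (170·19651490+171·13·1502787, 170·1502787+13·19651490) = (6681448801,510943160)

170 13
57799 4420
19651490 1502787
6681448801 510943160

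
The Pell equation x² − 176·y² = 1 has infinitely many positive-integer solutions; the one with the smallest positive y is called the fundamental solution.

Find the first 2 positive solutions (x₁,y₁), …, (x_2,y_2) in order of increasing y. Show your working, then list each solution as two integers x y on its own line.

199 15
79201 5970

[13; 3,1,3,26] for √176; ℓ=4 ⇒ convergent index 3
i=0: a=13 ⇒ p=13, q=1
i=1: a=3 ⇒ p=40, q=3
i=2: a=1 ⇒ p=53, q=4
i=3: a=3 ⇒ p=199, q=15
(x₁, y₁) = (199, 15);  199² − 176·15² = 1 ✓
n=2: (199,15)∘(199,15) = (199·199+176·15·15, 199·15+15·199) = (79201,5970)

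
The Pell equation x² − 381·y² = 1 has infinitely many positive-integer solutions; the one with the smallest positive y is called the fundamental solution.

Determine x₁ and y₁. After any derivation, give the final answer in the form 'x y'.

√381 = [19; 1,1,12,1,1,38, …], period ℓ=6 (even) → k=5
k=0  a_k=19  p_k/q_k = 19/1
…
k=4  a_k=1  p_k/q_k = 527/27
k=5  a_k=1  p_k/q_k = 1015/52
fundamental: x₁=1015, y₁=52  (since 1030225 − 381·2704 = 1)

1015 52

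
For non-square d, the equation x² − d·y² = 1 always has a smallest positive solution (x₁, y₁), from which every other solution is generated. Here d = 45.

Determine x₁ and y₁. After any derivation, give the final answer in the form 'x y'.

161 24

√45 = [6; 1,2,2,2,1,12, …], period ℓ=6 (even) → k=5
i=0: a=6 ⇒ p=6, q=1
i=1: a=1 ⇒ p=7, q=1
…
i=3: a=2 ⇒ p=47, q=7
i=4: a=2 ⇒ p=114, q=17
i=5: a=1 ⇒ p=161, q=24
→ (161, 24).  Check: 161²=25921, 45·24²=25920, difference 1.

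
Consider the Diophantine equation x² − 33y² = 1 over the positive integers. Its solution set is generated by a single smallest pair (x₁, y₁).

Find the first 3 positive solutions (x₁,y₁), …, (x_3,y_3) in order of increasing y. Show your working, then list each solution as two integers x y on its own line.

23 4
1057 184
48599 8460

[5; 1,2,1,10] for √33; ℓ=4 ⇒ convergent index 3
a_0=5:  p_0=5·1+0=5,  q_0=5·0+1=1
a_1=1:  p_1=1·5+1=6,  q_1=1·1+0=1
a_2=2:  p_2=2·6+5=17,  q_2=2·1+1=3
a_3=1:  p_3=1·17+6=23,  q_3=1·3+1=4
fundamental: x₁=23, y₁=4  (since 529 − 33·16 = 1)
(x_2, y_2) = (23·23 + 33·4·4, 23·4 + 4·23) = (1057, 184)
(x_3, y_3) = (23·1057 + 33·4·184, 23·184 + 4·1057) = (48599, 8460)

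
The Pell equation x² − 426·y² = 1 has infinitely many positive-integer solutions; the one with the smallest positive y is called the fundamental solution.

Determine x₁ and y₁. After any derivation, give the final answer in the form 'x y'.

88751 4300

√426 = [20; 1,1,1,3,2,6,2,3,1,1,1,40, …], period ℓ=12 (even) → k=11
i=0: a=20 ⇒ p=20, q=1
…
i=2: a=1 ⇒ p=41, q=2
…
i=4: a=3 ⇒ p=227, q=11
…
i=7: a=2 ⇒ p=7162, q=347
…
i=10: a=1 ⇒ p=56780, q=2751
i=11: a=1 ⇒ p=88751, q=4300
→ (88751, 4300).  Check: 88751²=7876740001, 426·4300²=7876740000, difference 1.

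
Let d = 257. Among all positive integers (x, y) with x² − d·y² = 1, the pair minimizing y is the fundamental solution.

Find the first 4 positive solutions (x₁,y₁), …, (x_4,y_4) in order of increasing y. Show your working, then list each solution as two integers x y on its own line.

√257 = [16; 32, …], period ℓ=1 (odd) → k=1
k=0  a_k=16  p_k/q_k = 16/1
k=1  a_k=32  p_k/q_k = 513/32
→ (513, 32).  Check: 513²=263169, 257·32²=263168, difference 1.
(513+32√257)^2 = 526337 + 32832√257
(513+32√257)^3 = 540021249 + 33685600√257
(513+32√257)^4 = 554061275137 + 34561392768√257

513 32
526337 32832
540021249 33685600
554061275137 34561392768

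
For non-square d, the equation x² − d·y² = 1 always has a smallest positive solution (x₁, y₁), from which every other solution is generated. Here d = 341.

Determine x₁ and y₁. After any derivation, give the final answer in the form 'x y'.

10626551 575460

√341 → a₀=18, period (2,6,1,8,2,…,6,2,36); ℓ=14 even so k=13
i=0: a=18 ⇒ p=18, q=1
i=1: a=2 ⇒ p=37, q=2
…
i=3: a=1 ⇒ p=277, q=15
…
i=6: a=1 ⇒ p=7645, q=414
…
i=8: a=1 ⇒ p=28124, q=1523
…
i=12: a=6 ⇒ p=4953942, q=268271
i=13: a=2 ⇒ p=10626551, q=575460
(x₁, y₁) = (10626551, 575460);  10626551² − 341·575460² = 1 ✓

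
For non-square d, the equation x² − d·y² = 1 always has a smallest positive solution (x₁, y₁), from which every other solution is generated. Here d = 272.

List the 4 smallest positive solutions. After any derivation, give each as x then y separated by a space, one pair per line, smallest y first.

33 2
2177 132
143649 8710
9478657 574728

[16; 2,32] for √272; ℓ=2 ⇒ convergent index 1
i=0: a=16 ⇒ p=16, q=1
i=1: a=2 ⇒ p=33, q=2
fundamental: x₁=33, y₁=2  (since 1089 − 272·4 = 1)
(33+2√272)^2 = 2177 + 132√272
(33+2√272)^3 = 143649 + 8710√272
(33+2√272)^4 = 9478657 + 574728√272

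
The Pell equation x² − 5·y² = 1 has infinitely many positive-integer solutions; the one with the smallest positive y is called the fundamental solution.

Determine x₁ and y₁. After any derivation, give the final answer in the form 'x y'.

√5 → a₀=2, period (4); ℓ=1 odd so k=1
step 0: (2, 1)  from 2·(1,0) + (0,1)
step 1: (9, 4)  from 4·(2,1) + (1,0)
(x₁, y₁) = (9, 4);  9² − 5·4² = 1 ✓

9 4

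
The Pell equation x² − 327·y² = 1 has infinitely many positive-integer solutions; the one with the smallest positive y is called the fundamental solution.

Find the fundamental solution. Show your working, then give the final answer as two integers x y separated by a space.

217 12

√327 = [18; 12,36, …], period ℓ=2 (even) → k=1
k=0  a_k=18  p_k/q_k = 18/1
k=1  a_k=12  p_k/q_k = 217/12
→ (217, 12).  Check: 217²=47089, 327·12²=47088, difference 1.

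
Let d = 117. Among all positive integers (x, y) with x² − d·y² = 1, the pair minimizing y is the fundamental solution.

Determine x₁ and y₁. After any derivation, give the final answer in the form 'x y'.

√117 → a₀=10, period (1,4,2,4,1,20); ℓ=6 even so k=5
a_0=10:  p_0=10·1+0=10,  q_0=10·0+1=1
a_1=1:  p_1=1·10+1=11,  q_1=1·1+0=1
a_2=4:  p_2=4·11+10=54,  q_2=4·1+1=5
…
a_4=4:  p_4=4·119+54=530,  q_4=4·11+5=49
a_5=1:  p_5=1·530+119=649,  q_5=1·49+11=60
(x₁, y₁) = (649, 60);  649² − 117·60² = 1 ✓

649 60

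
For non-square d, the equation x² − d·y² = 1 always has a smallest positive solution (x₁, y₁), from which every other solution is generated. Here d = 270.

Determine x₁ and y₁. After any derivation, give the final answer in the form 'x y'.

5291 322

[16; 2,3,6,3,2,32] for √270; ℓ=6 ⇒ convergent index 5
step 0: (16, 1)  from 16·(1,0) + (0,1)
step 1: (33, 2)  from 2·(16,1) + (1,0)
step 2: (115, 7)  from 3·(33,2) + (16,1)
…
step 4: (2284, 139)  from 3·(723,44) + (115,7)
step 5: (5291, 322)  from 2·(2284,139) + (723,44)
→ (5291, 322).  Check: 5291²=27994681, 270·322²=27994680, difference 1.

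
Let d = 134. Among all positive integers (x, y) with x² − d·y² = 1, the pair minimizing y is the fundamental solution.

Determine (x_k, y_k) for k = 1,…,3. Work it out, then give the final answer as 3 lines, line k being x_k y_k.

[11; 1,1,2,1,3,…,1,1,22] for √134; ℓ=14 ⇒ convergent index 13
k=0  a_k=11  p_k/q_k = 11/1
…
k=3  a_k=2  p_k/q_k = 58/5
k=4  a_k=1  p_k/q_k = 81/7
…
k=7  a_k=10  p_k/q_k = 4121/356
k=8  a_k=1  p_k/q_k = 4503/389
…
k=11  a_k=2  p_k/q_k = 61896/5347
k=12  a_k=1  p_k/q_k = 84029/7259
k=13  a_k=1  p_k/q_k = 145925/12606
→ (145925, 12606).  Check: 145925²=21294105625, 134·12606²=21294105624, difference 1.
(x_2, y_2) = (145925·145925 + 134·12606·12606, 145925·12606 + 12606·145925) = (42588211249, 3679061100)
(x_3, y_3) = (145925·42588211249 + 134·12606·3679061100, 145925·3679061100 + 12606·42588211249) = (12429369452874725, 1073733982022394)

145925 12606
42588211249 3679061100
12429369452874725 1073733982022394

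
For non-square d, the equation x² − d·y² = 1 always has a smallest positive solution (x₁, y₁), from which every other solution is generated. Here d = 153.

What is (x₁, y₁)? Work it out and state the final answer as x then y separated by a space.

2177 176

[12; 2,1,2,2,2,1,2,24] for √153; ℓ=8 ⇒ convergent index 7
step 0: (12, 1)  from 12·(1,0) + (0,1)
…
step 2: (37, 3)  from 1·(25,2) + (12,1)
…
step 4: (235, 19)  from 2·(99,8) + (37,3)
…
step 6: (804, 65)  from 1·(569,46) + (235,19)
step 7: (2177, 176)  from 2·(804,65) + (569,46)
(x₁, y₁) = (2177, 176);  2177² − 153·176² = 1 ✓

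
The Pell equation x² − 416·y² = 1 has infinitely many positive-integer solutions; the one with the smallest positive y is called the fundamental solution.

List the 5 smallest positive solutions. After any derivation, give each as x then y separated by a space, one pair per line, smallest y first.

√416 → a₀=20, period (2,1,1,9,1,1,2,40); ℓ=8 even so k=7
k=0  a_k=20  p_k/q_k = 20/1
…
k=5  a_k=1  p_k/q_k = 1081/53
k=6  a_k=1  p_k/q_k = 2060/101
k=7  a_k=2  p_k/q_k = 5201/255
fundamental: x₁=5201, y₁=255  (since 27050401 − 416·65025 = 1)
k=2:  x_2 = 5201·5201+416·255·255 = 54100801,  y_2 = 5201·255+255·5201 = 2652510
k=3:  x_3 = 5201·54100801+416·255·2652510 = 562756526801,  y_3 = 5201·2652510+255·54100801 = 27591408765
k=4:  x_4 = 5201·562756526801+416·255·27591408765 = 5853793337683201,  y_4 = 5201·27591408765+255·562756526801 = 287005831321020
k=5:  x_5 = 5201·5853793337683201+416·255·287005831321020 = 60891157735824130001,  y_5 = 5201·287005831321020+255·5853793337683201 = 2985434629809841275

5201 255
54100801 2652510
562756526801 27591408765
5853793337683201 287005831321020
60891157735824130001 2985434629809841275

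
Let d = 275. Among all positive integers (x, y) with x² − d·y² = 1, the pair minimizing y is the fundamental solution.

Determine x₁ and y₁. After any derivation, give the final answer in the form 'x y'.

√275 → a₀=16, period (1,1,2,1,1,32); ℓ=6 even so k=5
k=0  a_k=16  p_k/q_k = 16/1
k=1  a_k=1  p_k/q_k = 17/1
…
k=3  a_k=2  p_k/q_k = 83/5
k=4  a_k=1  p_k/q_k = 116/7
k=5  a_k=1  p_k/q_k = 199/12
fundamental: x₁=199, y₁=12  (since 39601 − 275·144 = 1)

199 12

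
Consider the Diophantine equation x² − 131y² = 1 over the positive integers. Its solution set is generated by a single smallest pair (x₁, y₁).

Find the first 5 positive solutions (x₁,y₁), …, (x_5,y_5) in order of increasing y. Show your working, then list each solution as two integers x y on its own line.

[11; 2,4,11,4,2,22] for √131; ℓ=6 ⇒ convergent index 5
a_0=11:  p_0=11·1+0=11,  q_0=11·0+1=1
a_1=2:  p_1=2·11+1=23,  q_1=2·1+0=2
…
a_3=11:  p_3=11·103+23=1156,  q_3=11·9+2=101
a_4=4:  p_4=4·1156+103=4727,  q_4=4·101+9=413
a_5=2:  p_5=2·4727+1156=10610,  q_5=2·413+101=927
fundamental: x₁=10610, y₁=927  (since 112572100 − 131·859329 = 1)
(x_2, y_2) = (10610·10610 + 131·927·927, 10610·927 + 927·10610) = (225144199, 19670940)
(x_3, y_3) = (10610·225144199 + 131·927·19670940, 10610·19670940 + 927·225144199) = (4777559892170, 417417345873)
(x_4, y_4) = (10610·4777559892170 + 131·927·417417345873, 10610·417417345873 + 927·4777559892170) = (101379820686703201, 8857596059754120)
(x_5, y_5) = (10610·101379820686703201 + 131·927·8857596059754120, 10610·8857596059754120 + 927·101379820686703201) = (2151279790194282033050, 187958187970565080527)

10610 927
225144199 19670940
4777559892170 417417345873
101379820686703201 8857596059754120
2151279790194282033050 187958187970565080527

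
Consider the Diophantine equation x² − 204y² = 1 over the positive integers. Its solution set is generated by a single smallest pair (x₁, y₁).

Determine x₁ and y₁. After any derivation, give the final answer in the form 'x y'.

4999 350

√204 = [14; 3,1,1,6,1,1,3,28, …], period ℓ=8 (even) → k=7
i=0: a=14 ⇒ p=14, q=1
…
i=4: a=6 ⇒ p=657, q=46
i=5: a=1 ⇒ p=757, q=53
i=6: a=1 ⇒ p=1414, q=99
i=7: a=3 ⇒ p=4999, q=350
→ (4999, 350).  Check: 4999²=24990001, 204·350²=24990000, difference 1.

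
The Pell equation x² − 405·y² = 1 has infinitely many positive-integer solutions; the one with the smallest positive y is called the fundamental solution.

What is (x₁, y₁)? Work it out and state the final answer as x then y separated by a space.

161 8

[20; 8,40] for √405; ℓ=2 ⇒ convergent index 1
step 0: (20, 1)  from 20·(1,0) + (0,1)
step 1: (161, 8)  from 8·(20,1) + (1,0)
fundamental: x₁=161, y₁=8  (since 25921 − 405·64 = 1)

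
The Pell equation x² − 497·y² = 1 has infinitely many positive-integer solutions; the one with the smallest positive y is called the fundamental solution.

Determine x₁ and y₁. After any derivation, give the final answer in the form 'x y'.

1201887 53912

√497 = [22; 3,2,2,5,6,5,2,2,3,44, …], period ℓ=10 (even) → k=9
k=0  a_k=22  p_k/q_k = 22/1
…
k=3  a_k=2  p_k/q_k = 379/17
…
k=8  a_k=2  p_k/q_k = 352750/15823
k=9  a_k=3  p_k/q_k = 1201887/53912
→ (1201887, 53912).  Check: 1201887²=1444532360769, 497·53912²=1444532360768, difference 1.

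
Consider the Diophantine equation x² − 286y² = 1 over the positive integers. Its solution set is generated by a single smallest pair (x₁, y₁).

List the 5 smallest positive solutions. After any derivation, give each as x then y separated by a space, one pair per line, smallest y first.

√286 = [16; 1,10,3,3,2,3,3,10,1,32, …], period ℓ=10 (even) → k=9
step 0: (16, 1)  from 16·(1,0) + (0,1)
…
step 2: (186, 11)  from 10·(17,1) + (16,1)
…
step 4: (1911, 113)  from 3·(575,34) + (186,11)
step 5: (4397, 260)  from 2·(1911,113) + (575,34)
…
step 8: (512132, 30283)  from 10·(49703,2939) + (15102,893)
step 9: (561835, 33222)  from 1·(512132,30283) + (49703,2939)
(x₁, y₁) = (561835, 33222);  561835² − 286·33222² = 1 ✓
n=2: (561835,33222)∘(561835,33222) = (561835·561835+286·33222·33222, 561835·33222+33222·561835) = (631317134449,37330564740)
n=3: (631317134449,37330564740)∘(561835,33222) = (561835·631317134449+286·33222·37330564740, 561835·37330564740+33222·631317134449) = (709392124465745995,41947235681362578)
n=4: (709392124465745995,41947235681362578)∘(561835,33222) = (561835·709392124465745995+286·33222·41947235681362578, 561835·41947235681362578+33222·709392124465745995) = (797122648497793485067201,47134850318039357456520)
n=5: (797122648497793485067201,47134850318039357456520)∘(561835,33222) = (561835·797122648497793485067201+286·33222·47134850318039357456520, 561835·47134850318039357456520+33222·797122648497793485067201) = (895702806436806213240996001675,52964017256829337557486465822)

561835 33222
631317134449 37330564740
709392124465745995 41947235681362578
797122648497793485067201 47134850318039357456520
895702806436806213240996001675 52964017256829337557486465822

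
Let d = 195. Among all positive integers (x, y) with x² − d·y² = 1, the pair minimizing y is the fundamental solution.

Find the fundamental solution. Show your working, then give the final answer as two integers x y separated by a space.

14 1

d=195: √d = [13; 1,26] (ℓ=2, even), read p_1/q_1
k=0  a_k=13  p_k/q_k = 13/1
k=1  a_k=1  p_k/q_k = 14/1
(x₁, y₁) = (14, 1);  14² − 195·1² = 1 ✓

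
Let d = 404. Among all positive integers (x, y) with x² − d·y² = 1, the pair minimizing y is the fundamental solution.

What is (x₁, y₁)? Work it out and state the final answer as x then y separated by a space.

201 10

[20; 10,40] for √404; ℓ=2 ⇒ convergent index 1
a_0=20:  p_0=20·1+0=20,  q_0=20·0+1=1
a_1=10:  p_1=10·20+1=201,  q_1=10·1+0=10
(x₁, y₁) = (201, 10);  201² − 404·10² = 1 ✓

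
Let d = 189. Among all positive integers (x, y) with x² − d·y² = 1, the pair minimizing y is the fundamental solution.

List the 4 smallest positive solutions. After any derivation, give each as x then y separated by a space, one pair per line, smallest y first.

d=189: √d = [13; 1,2,1,26] (ℓ=4, even), read p_3/q_3
a_0=13:  p_0=13·1+0=13,  q_0=13·0+1=1
…
a_2=2:  p_2=2·14+13=41,  q_2=2·1+1=3
a_3=1:  p_3=1·41+14=55,  q_3=1·3+1=4
(x₁, y₁) = (55, 4);  55² − 189·4² = 1 ✓
k=2:  x_2 = 55·55+189·4·4 = 6049,  y_2 = 55·4+4·55 = 440
k=3:  x_3 = 55·6049+189·4·440 = 665335,  y_3 = 55·440+4·6049 = 48396
k=4:  x_4 = 55·665335+189·4·48396 = 73180801,  y_4 = 55·48396+4·665335 = 5323120

55 4
6049 440
665335 48396
73180801 5323120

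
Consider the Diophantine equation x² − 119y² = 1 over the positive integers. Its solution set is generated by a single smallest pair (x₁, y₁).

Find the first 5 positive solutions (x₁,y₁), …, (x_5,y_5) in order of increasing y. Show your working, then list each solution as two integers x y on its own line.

[10; 1,9,1,20] for √119; ℓ=4 ⇒ convergent index 3
k=0  a_k=10  p_k/q_k = 10/1
k=1  a_k=1  p_k/q_k = 11/1
k=2  a_k=9  p_k/q_k = 109/10
k=3  a_k=1  p_k/q_k = 120/11
fundamental: x₁=120, y₁=11  (since 14400 − 119·121 = 1)
k=2:  x_2 = 120·120+119·11·11 = 28799,  y_2 = 120·11+11·120 = 2640
k=3:  x_3 = 120·28799+119·11·2640 = 6911640,  y_3 = 120·2640+11·28799 = 633589
k=4:  x_4 = 120·6911640+119·11·633589 = 1658764801,  y_4 = 120·633589+11·6911640 = 152058720
k=5:  x_5 = 120·1658764801+119·11·152058720 = 398096640600,  y_5 = 120·152058720+11·1658764801 = 36493459211

120 11
28799 2640
6911640 633589
1658764801 152058720
398096640600 36493459211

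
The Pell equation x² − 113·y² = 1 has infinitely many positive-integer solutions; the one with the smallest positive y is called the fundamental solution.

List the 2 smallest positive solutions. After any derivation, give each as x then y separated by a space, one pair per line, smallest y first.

√113 → a₀=10, period (1,1,1,2,2,1,1,1,20); ℓ=9 odd so k=17
k=0  a_k=10  p_k/q_k = 10/1
…
k=2  a_k=1  p_k/q_k = 21/2
k=3  a_k=1  p_k/q_k = 32/3
k=4  a_k=2  p_k/q_k = 85/8
k=5  a_k=2  p_k/q_k = 202/19
…
k=8  a_k=1  p_k/q_k = 776/73
k=9  a_k=20  p_k/q_k = 16009/1506
…
k=11  a_k=1  p_k/q_k = 32794/3085
k=12  a_k=1  p_k/q_k = 49579/4664
…
k=14  a_k=2  p_k/q_k = 313483/29490
k=15  a_k=1  p_k/q_k = 445435/41903
k=16  a_k=1  p_k/q_k = 758918/71393
k=17  a_k=1  p_k/q_k = 1204353/113296
→ (1204353, 113296).  Check: 1204353²=1450466148609, 113·113296²=1450466148608, difference 1.
k=2:  x_2 = 1204353·1204353+113·113296·113296 = 2900932297217,  y_2 = 1204353·113296+113296·1204353 = 272896754976

1204353 113296
2900932297217 272896754976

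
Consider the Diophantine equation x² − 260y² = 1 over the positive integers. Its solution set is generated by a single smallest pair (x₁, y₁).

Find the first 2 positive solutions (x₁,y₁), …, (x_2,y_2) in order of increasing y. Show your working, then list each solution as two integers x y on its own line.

d=260: √d = [16; 8,32] (ℓ=2, even), read p_1/q_1
step 0: (16, 1)  from 16·(1,0) + (0,1)
step 1: (129, 8)  from 8·(16,1) + (1,0)
fundamental: x₁=129, y₁=8  (since 16641 − 260·64 = 1)
n=2: (129,8)∘(129,8) = (129·129+260·8·8, 129·8+8·129) = (33281,2064)

129 8
33281 2064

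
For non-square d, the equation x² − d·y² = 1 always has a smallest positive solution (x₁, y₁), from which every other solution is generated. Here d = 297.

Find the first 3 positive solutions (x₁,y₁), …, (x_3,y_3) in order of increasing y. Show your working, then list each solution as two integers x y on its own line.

48599 2820
4723725601 274098360
459136680917399 26641812392460

√297 → a₀=17, period (4,3,1,1,2,1,1,3,4,34); ℓ=10 even so k=9
a_0=17:  p_0=17·1+0=17,  q_0=17·0+1=1
…
a_3=1:  p_3=1·224+69=293,  q_3=1·13+4=17
…
a_5=2:  p_5=2·517+293=1327,  q_5=2·30+17=77
a_6=1:  p_6=1·1327+517=1844,  q_6=1·77+30=107
…
a_8=3:  p_8=3·3171+1844=11357,  q_8=3·184+107=659
a_9=4:  p_9=4·11357+3171=48599,  q_9=4·659+184=2820
→ (48599, 2820).  Check: 48599²=2361862801, 297·2820²=2361862800, difference 1.
n=2: (48599,2820)∘(48599,2820) = (48599·48599+297·2820·2820, 48599·2820+2820·48599) = (4723725601,274098360)
n=3: (4723725601,274098360)∘(48599,2820) = (48599·4723725601+297·2820·274098360, 48599·274098360+2820·4723725601) = (459136680917399,26641812392460)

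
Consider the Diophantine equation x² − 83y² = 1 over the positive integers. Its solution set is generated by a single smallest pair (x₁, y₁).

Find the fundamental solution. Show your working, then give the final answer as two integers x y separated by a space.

82 9

√83 = [9; 9,18, …], period ℓ=2 (even) → k=1
i=0: a=9 ⇒ p=9, q=1
i=1: a=9 ⇒ p=82, q=9
fundamental: x₁=82, y₁=9  (since 6724 − 83·81 = 1)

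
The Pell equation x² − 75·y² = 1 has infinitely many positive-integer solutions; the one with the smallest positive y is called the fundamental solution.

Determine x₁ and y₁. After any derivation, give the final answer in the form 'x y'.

√75 → a₀=8, period (1,1,1,16); ℓ=4 even so k=3
i=0: a=8 ⇒ p=8, q=1
i=1: a=1 ⇒ p=9, q=1
i=2: a=1 ⇒ p=17, q=2
i=3: a=1 ⇒ p=26, q=3
(x₁, y₁) = (26, 3);  26² − 75·3² = 1 ✓

26 3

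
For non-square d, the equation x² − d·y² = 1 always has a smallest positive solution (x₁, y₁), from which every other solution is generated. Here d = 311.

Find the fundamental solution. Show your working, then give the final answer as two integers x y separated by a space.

16883880 957397

[17; 1,1,1,2,1,…,1,1,34] for √311; ℓ=16 ⇒ convergent index 15
i=0: a=17 ⇒ p=17, q=1
i=1: a=1 ⇒ p=18, q=1
i=2: a=1 ⇒ p=35, q=2
…
i=5: a=1 ⇒ p=194, q=11
…
i=8: a=17 ⇒ p=71158, q=4035
i=9: a=3 ⇒ p=217583, q=12338
…
i=11: a=1 ⇒ p=1594239, q=90401
i=12: a=2 ⇒ p=4565134, q=258865
…
i=14: a=1 ⇒ p=10724507, q=608131
i=15: a=1 ⇒ p=16883880, q=957397
→ (16883880, 957397).  Check: 16883880²=285065403854400, 311·957397²=285065403854399, difference 1.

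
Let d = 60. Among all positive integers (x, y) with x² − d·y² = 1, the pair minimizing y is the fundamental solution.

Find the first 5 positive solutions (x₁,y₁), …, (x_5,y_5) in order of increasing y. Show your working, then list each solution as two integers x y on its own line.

31 4
1921 248
119071 15372
7380481 952816
457470751 59059220

[7; 1,2,1,14] for √60; ℓ=4 ⇒ convergent index 3
i=0: a=7 ⇒ p=7, q=1
i=1: a=1 ⇒ p=8, q=1
i=2: a=2 ⇒ p=23, q=3
i=3: a=1 ⇒ p=31, q=4
fundamental: x₁=31, y₁=4  (since 961 − 60·16 = 1)
(x_2, y_2) = (31·31 + 60·4·4, 31·4 + 4·31) = (1921, 248)
(x_3, y_3) = (31·1921 + 60·4·248, 31·248 + 4·1921) = (119071, 15372)
(x_4, y_4) = (31·119071 + 60·4·15372, 31·15372 + 4·119071) = (7380481, 952816)
(x_5, y_5) = (31·7380481 + 60·4·952816, 31·952816 + 4·7380481) = (457470751, 59059220)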